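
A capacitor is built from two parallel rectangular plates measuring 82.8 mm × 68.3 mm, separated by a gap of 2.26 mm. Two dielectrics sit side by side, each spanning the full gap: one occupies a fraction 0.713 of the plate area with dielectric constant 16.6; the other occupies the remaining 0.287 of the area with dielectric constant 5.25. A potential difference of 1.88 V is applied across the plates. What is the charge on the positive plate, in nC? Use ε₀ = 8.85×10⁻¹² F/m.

A = 82.8 × 68.3 mm² = 5.66×10⁻³ m².
Side-by-side slabs ⇒ two capacitors in parallel, each spanning the full gap.
C₁ = κ₁ε₀A₁/d = 16.6 × 8.85×10⁻¹² × 4.03×10⁻³ / 2.26×10⁻³ = 2.62×10⁻¹⁰ F.
C₂ = κ₂ε₀A₂/d = 5.25 × 8.85×10⁻¹² × 1.62×10⁻³ / 2.26×10⁻³ = 3.34×10⁻¹¹ F.
C = C₁ + C₂ = 2.95×10⁻¹⁰ F.
Q = CV = 2.95×10⁻¹⁰ × 1.88 = 5.55×10⁻¹⁰ C.

Q ≈ 0.555 nC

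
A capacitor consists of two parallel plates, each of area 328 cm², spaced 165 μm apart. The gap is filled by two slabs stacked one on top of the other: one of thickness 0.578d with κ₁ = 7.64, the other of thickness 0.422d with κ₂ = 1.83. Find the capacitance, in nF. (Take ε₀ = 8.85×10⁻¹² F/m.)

5.74 nF

A = 328 cm² = 3.28×10⁻² m².
Stacked slabs ⇒ two capacitors in series, each with the full plate area.
C₁ = κ₁ε₀A/d₁ = 7.64 × 8.85×10⁻¹² × 3.28×10⁻² / 9.54×10⁻⁵ = 2.33×10⁻⁸ F.
C₂ = κ₂ε₀A/d₂ = 1.83 × 8.85×10⁻¹² × 3.28×10⁻² / 6.96×10⁻⁵ = 7.63×10⁻⁹ F.
C = (1/C₁ + 1/C₂)⁻¹ = 5.74×10⁻⁹ F.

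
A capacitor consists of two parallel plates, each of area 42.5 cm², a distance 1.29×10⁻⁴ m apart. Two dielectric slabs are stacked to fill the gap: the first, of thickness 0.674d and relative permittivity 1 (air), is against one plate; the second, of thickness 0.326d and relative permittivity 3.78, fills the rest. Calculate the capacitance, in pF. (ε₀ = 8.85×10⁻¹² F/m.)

384 pF

A = 42.5 cm² = 4.25×10⁻³ m².
Stacked slabs ⇒ two capacitors in series, each with the full plate area.
C₁ = κ₁ε₀A/d₁ = 1.00 × 8.85×10⁻¹² × 4.25×10⁻³ / 8.69×10⁻⁵ = 4.33×10⁻¹⁰ F.
C₂ = κ₂ε₀A/d₂ = 3.78 × 8.85×10⁻¹² × 4.25×10⁻³ / 4.21×10⁻⁵ = 3.38×10⁻⁹ F.
C = (1/C₁ + 1/C₂)⁻¹ = 3.84×10⁻¹⁰ F.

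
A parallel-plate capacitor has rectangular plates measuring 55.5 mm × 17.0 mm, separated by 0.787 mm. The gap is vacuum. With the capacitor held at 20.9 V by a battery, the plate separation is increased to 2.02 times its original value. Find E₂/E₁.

Battery connected ⇒ V is held fixed.
E = V/d, so E₂/E₁ = d₁/d₂ = 0.495.

E₂/E₁ ≈ 0.495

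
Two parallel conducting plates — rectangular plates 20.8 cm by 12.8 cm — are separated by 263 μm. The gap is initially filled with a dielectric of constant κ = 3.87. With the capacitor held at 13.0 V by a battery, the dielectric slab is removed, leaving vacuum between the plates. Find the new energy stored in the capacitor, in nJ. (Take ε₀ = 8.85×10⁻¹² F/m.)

A = 20.8 × 12.8 cm² = 2.66×10⁻² m².
Initially C₁ = κε₀A/d = 3.87 × 8.85×10⁻¹² × 2.66×10⁻² / 2.63×10⁻⁴ = 3.47×10⁻⁹ F.
U₁ = 2.93×10⁻⁷ J.
Battery connected ⇒ V is held fixed. C₂ = 0.258 C₁ and U = ½CV², so U₂/U₁ = C₂/C₁ = 0.258.
U₂ = 0.258 × 2.93×10⁻⁷ = 7.57×10⁻⁸ J.

75.7 nJ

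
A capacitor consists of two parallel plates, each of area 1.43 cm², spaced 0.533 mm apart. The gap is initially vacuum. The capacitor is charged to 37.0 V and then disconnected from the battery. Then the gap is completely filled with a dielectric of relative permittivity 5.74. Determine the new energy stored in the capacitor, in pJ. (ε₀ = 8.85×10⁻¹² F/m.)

A = 1.43 cm² = 1.43×10⁻⁴ m².
Initially C₁ = ε₀A/d = 8.85×10⁻¹² × 1.43×10⁻⁴ / 5.33×10⁻⁴ = 2.37×10⁻¹² F.
U₁ = 1.63×10⁻⁹ J.
Isolated ⇒ Q is held fixed. C₂ = 5.74 C₁ and U = Q²/(2C), so U₂/U₁ = C₁/C₂ = 0.174.
U₂ = 0.174 × 1.63×10⁻⁹ = 2.83×10⁻¹⁰ J.

U ≈ 283 pJ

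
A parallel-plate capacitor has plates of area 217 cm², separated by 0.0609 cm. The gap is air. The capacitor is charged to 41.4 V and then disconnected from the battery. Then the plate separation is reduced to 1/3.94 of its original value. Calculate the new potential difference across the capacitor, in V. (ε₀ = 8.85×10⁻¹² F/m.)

A = 217 cm² = 2.17×10⁻² m².
Initially C₁ = ε₀A/d = 8.85×10⁻¹² × 2.17×10⁻² / 6.09×10⁻⁴ = 3.15×10⁻¹⁰ F.
V₁ = 41.4 V.
Isolated ⇒ Q is held fixed. C₂ = 3.94 C₁ and V = Q/C, so V₂/V₁ = C₁/C₂ = 0.254.
V₂ = 0.254 × 41.4 = 10.5 V.

V ≈ 10.5 V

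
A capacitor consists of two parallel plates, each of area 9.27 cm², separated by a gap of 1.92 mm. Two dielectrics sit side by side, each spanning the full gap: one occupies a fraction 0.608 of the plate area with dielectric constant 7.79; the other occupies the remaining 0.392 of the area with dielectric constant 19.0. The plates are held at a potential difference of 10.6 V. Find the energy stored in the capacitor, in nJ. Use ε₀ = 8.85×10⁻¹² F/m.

A = 9.27 cm² = 9.27×10⁻⁴ m².
Side-by-side slabs ⇒ two capacitors in parallel, each spanning the full gap.
C₁ = κ₁ε₀A₁/d = 7.79 × 8.85×10⁻¹² × 5.64×10⁻⁴ / 1.92×10⁻³ = 2.02×10⁻¹¹ F.
C₂ = κ₂ε₀A₂/d = 19.0 × 8.85×10⁻¹² × 3.63×10⁻⁴ / 1.92×10⁻³ = 3.18×10⁻¹¹ F.
C = C₁ + C₂ = 5.21×10⁻¹¹ F.
U = ½CV² = ½ × 5.21×10⁻¹¹ × (10.6)² = 2.92×10⁻⁹ J.

U ≈ 2.92 nJ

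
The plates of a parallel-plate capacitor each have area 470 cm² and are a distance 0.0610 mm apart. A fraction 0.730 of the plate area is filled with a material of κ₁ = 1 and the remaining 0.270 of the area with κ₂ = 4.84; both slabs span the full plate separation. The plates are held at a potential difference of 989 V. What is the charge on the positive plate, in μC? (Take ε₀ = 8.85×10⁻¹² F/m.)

A = 470 cm² = 4.70×10⁻² m².
Side-by-side slabs ⇒ two capacitors in parallel, each spanning the full gap.
C₁ = κ₁ε₀A₁/d = 1.00 × 8.85×10⁻¹² × 3.43×10⁻² / 6.10×10⁻⁵ = 4.98×10⁻⁹ F.
C₂ = κ₂ε₀A₂/d = 4.84 × 8.85×10⁻¹² × 1.27×10⁻² / 6.10×10⁻⁵ = 8.91×10⁻⁹ F.
C = C₁ + C₂ = 1.39×10⁻⁸ F.
Q = CV = 1.39×10⁻⁸ × 989 = 1.37×10⁻⁵ C.

13.7 μC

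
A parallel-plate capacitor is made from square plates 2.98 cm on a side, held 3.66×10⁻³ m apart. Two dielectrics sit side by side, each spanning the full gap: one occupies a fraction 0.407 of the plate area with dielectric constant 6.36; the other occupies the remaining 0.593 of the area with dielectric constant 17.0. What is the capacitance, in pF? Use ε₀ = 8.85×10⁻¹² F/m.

A = (2.98 cm)² = 8.88×10⁻⁴ m².
Side-by-side slabs ⇒ two capacitors in parallel, each spanning the full gap.
C₁ = κ₁ε₀A₁/d = 6.36 × 8.85×10⁻¹² × 3.61×10⁻⁴ / 3.66×10⁻³ = 5.56×10⁻¹² F.
C₂ = κ₂ε₀A₂/d = 17.0 × 8.85×10⁻¹² × 5.27×10⁻⁴ / 3.66×10⁻³ = 2.16×10⁻¹¹ F.
C = C₁ + C₂ = 2.72×10⁻¹¹ F.

C ≈ 27.2 pF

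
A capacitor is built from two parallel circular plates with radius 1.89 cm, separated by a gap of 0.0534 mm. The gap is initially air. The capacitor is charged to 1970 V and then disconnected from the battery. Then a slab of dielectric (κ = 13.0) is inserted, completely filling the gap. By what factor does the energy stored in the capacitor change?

0.0769

Isolated ⇒ Q is held fixed.
C₂ = 13.0 C₁ and U = Q²/(2C), so U₂/U₁ = C₁/C₂ = 0.0769.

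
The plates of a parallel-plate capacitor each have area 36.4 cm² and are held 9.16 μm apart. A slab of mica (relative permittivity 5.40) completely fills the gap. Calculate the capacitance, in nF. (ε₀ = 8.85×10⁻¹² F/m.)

A = 36.4 cm² = 3.64×10⁻³ m².
C = κε₀A/d = 5.40 × 8.85×10⁻¹² × 3.64×10⁻³ / 9.16×10⁻⁶ = 1.90×10⁻⁸ F.

19.0 nF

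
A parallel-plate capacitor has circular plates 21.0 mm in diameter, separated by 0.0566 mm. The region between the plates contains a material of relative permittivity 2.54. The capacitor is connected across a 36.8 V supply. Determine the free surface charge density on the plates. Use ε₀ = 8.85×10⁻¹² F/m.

σ ≈ 14.6 μC/m²

A = π(21.0/2 mm)² = 3.46×10⁻⁴ m².
C = κε₀A/d = 2.54 × 8.85×10⁻¹² × 3.46×10⁻⁴ / 5.66×10⁻⁵ = 1.38×10⁻¹⁰ F.
σ = Q/A = CV/A = 1.38×10⁻¹⁰ × 36.8 / 3.46×10⁻⁴ = 1.46×10⁻⁵ C/m².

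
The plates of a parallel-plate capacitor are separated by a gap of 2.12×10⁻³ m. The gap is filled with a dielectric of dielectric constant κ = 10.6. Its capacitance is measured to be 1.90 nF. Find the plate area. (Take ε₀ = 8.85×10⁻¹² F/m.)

A ≈ 429 cm²

A = Cd/(κε₀) = 1.90×10⁻⁹ × 2.12×10⁻³ / (10.6 × 8.85×10⁻¹²) = 4.29×10⁻² m².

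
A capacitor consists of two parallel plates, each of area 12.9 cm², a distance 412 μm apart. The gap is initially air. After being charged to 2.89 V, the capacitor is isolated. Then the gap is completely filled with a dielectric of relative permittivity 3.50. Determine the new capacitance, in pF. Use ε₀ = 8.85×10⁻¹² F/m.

A = 12.9 cm² = 1.29×10⁻³ m².
Initially C₁ = ε₀A/d = 8.85×10⁻¹² × 1.29×10⁻³ / 4.12×10⁻⁴ = 2.77×10⁻¹¹ F.
C = κε₀A/d scales with κ, so C₂/C₁ = κ = 3.50.
C₂ = 3.50 × 2.77×10⁻¹¹ = 9.70×10⁻¹¹ F.

C ≈ 97.0 pF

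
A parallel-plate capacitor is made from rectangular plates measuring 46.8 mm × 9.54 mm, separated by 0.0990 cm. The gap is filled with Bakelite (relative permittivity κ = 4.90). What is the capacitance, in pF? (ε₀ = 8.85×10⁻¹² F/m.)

19.6 pF

A = 46.8 × 9.54 mm² = 4.46×10⁻⁴ m².
C = κε₀A/d = 4.90 × 8.85×10⁻¹² × 4.46×10⁻⁴ / 9.90×10⁻⁴ = 1.96×10⁻¹¹ F.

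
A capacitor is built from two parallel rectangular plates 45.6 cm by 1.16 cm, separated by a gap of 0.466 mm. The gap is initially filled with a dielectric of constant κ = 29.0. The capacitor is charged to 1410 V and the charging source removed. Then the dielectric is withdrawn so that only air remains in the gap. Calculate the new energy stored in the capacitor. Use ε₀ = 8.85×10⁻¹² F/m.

A = 45.6 × 1.16 cm² = 5.29×10⁻³ m².
Initially C₁ = κε₀A/d = 29.0 × 8.85×10⁻¹² × 5.29×10⁻³ / 4.66×10⁻⁴ = 2.91×10⁻⁹ F.
U₁ = 2.90×10⁻³ J.
Isolated ⇒ Q is held fixed. C₂ = 0.0345 C₁ and U = Q²/(2C), so U₂/U₁ = C₁/C₂ = 29.0.
U₂ = 29.0 × 2.90×10⁻³ = 8.40×10⁻² J.

84.0 mJ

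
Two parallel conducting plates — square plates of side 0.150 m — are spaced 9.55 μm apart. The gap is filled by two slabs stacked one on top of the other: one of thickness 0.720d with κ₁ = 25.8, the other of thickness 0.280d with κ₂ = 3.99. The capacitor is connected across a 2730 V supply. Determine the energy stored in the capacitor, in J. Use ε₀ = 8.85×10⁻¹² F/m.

A = (0.150 m)² = 2.25×10⁻² m².
Stacked slabs ⇒ two capacitors in series, each with the full plate area.
C₁ = κ₁ε₀A/d₁ = 25.8 × 8.85×10⁻¹² × 2.25×10⁻² / 6.88×10⁻⁶ = 7.47×10⁻⁷ F.
C₂ = κ₂ε₀A/d₂ = 3.99 × 8.85×10⁻¹² × 2.25×10⁻² / 2.67×10⁻⁶ = 2.97×10⁻⁷ F.
C = (1/C₁ + 1/C₂)⁻¹ = 2.13×10⁻⁷ F.
U = ½CV² = ½ × 2.13×10⁻⁷ × (2730)² = 0.792 J.

U ≈ 0.792 J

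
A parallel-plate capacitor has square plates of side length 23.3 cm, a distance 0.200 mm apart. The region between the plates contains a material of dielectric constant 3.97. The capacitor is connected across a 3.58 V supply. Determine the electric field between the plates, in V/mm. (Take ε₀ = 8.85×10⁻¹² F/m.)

E ≈ 17.9 V/mm

E = V/d = 3.58 / 2.00×10⁻⁴ = 1.79×10⁴ V/m.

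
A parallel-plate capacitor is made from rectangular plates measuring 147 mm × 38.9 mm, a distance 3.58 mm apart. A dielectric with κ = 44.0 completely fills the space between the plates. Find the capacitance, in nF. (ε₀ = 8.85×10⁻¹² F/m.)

0.622 nF

A = 147 × 38.9 mm² = 5.72×10⁻³ m².
C = κε₀A/d = 44.0 × 8.85×10⁻¹² × 5.72×10⁻³ / 3.58×10⁻³ = 6.22×10⁻¹⁰ F.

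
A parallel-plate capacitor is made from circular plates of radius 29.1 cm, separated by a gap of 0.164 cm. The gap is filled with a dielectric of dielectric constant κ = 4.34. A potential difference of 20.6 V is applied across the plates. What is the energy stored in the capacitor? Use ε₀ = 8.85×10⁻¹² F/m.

A = π(29.1 cm)² = 0.266 m².
C = κε₀A/d = 4.34 × 8.85×10⁻¹² × 0.266 / 1.64×10⁻³ = 6.23×10⁻⁹ F.
U = ½CV² = ½ × 6.23×10⁻⁹ × (20.6)² = 1.32×10⁻⁶ J.

1.32 μJ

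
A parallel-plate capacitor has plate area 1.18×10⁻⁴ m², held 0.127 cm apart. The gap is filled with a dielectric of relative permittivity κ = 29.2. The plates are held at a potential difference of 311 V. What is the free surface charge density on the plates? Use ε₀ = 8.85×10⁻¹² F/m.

C = κε₀A/d = 29.2 × 8.85×10⁻¹² × 1.18×10⁻⁴ / 1.27×10⁻³ = 2.40×10⁻¹¹ F.
σ = Q/A = CV/A = 2.40×10⁻¹¹ × 311 / 1.18×10⁻⁴ = 6.33×10⁻⁵ C/m².

6.33 nC/cm²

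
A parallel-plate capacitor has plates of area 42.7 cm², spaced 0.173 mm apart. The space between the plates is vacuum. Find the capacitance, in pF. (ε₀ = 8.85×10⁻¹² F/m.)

218 pF

A = 42.7 cm² = 4.27×10⁻³ m².
C = ε₀A/d = 8.85×10⁻¹² × 4.27×10⁻³ / 1.73×10⁻⁴ = 2.18×10⁻¹⁰ F.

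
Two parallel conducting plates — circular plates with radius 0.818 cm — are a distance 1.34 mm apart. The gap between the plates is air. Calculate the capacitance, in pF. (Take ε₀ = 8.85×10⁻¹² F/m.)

1.39 pF

A = π(0.818 cm)² = 2.10×10⁻⁴ m².
C = ε₀A/d = 8.85×10⁻¹² × 2.10×10⁻⁴ / 1.34×10⁻³ = 1.39×10⁻¹² F.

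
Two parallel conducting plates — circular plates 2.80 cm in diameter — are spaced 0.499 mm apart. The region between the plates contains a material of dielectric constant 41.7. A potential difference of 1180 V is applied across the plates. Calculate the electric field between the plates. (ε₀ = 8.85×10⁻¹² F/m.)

E = V/d = 1180 / 4.99×10⁻⁴ = 2.36×10⁶ V/m.

2.36 MV/m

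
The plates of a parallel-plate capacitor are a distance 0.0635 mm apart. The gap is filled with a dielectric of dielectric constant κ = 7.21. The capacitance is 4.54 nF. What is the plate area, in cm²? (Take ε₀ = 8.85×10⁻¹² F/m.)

A = Cd/(κε₀) = 4.54×10⁻⁹ × 6.35×10⁻⁵ / (7.21 × 8.85×10⁻¹²) = 4.52×10⁻³ m².

45.2 cm²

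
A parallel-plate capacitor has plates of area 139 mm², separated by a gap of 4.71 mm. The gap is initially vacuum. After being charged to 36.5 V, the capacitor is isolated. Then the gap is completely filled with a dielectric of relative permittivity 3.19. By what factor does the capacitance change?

3.19

C = κε₀A/d scales with κ, so C₂/C₁ = κ = 3.19.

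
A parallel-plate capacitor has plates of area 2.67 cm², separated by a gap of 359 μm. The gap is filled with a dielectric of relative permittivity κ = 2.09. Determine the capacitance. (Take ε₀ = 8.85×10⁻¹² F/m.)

13.8 pF

A = 2.67 cm² = 2.67×10⁻⁴ m².
C = κε₀A/d = 2.09 × 8.85×10⁻¹² × 2.67×10⁻⁴ / 3.59×10⁻⁴ = 1.38×10⁻¹¹ F.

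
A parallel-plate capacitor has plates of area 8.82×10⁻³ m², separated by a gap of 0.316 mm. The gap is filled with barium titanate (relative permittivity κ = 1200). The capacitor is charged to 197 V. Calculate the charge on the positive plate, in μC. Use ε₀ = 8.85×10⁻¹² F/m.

C = κε₀A/d = 1200 × 8.85×10⁻¹² × 8.82×10⁻³ / 3.16×10⁻⁴ = 2.96×10⁻⁷ F.
Q = CV = 2.96×10⁻⁷ × 197 = 5.84×10⁻⁵ C.

Q ≈ 58.4 μC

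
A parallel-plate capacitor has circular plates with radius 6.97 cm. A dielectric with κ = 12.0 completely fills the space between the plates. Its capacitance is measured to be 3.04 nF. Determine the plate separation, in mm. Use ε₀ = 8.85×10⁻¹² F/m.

d ≈ 0.533 mm

A = π(6.97 cm)² = 1.53×10⁻² m².
d = κε₀A/C = 12.0 × 8.85×10⁻¹² × 1.53×10⁻² / 3.04×10⁻⁹ = 5.33×10⁻⁴ m.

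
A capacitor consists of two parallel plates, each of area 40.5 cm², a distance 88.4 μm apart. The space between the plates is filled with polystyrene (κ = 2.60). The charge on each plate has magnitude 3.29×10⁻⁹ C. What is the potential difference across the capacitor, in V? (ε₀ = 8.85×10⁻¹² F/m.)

A = 40.5 cm² = 4.05×10⁻³ m².
C = κε₀A/d = 2.60 × 8.85×10⁻¹² × 4.05×10⁻³ / 8.84×10⁻⁵ = 1.05×10⁻⁹ F.
V = Q/C = 3.29×10⁻⁹ / 1.05×10⁻⁹ = 3.12 V.

V ≈ 3.12 V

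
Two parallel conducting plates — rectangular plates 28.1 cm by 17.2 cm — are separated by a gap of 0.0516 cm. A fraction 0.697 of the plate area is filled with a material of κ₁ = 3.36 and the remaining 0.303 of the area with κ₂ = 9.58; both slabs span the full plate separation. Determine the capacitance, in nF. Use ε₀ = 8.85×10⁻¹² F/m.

C ≈ 4.35 nF

A = 28.1 × 17.2 cm² = 4.83×10⁻² m².
Side-by-side slabs ⇒ two capacitors in parallel, each spanning the full gap.
C₁ = κ₁ε₀A₁/d = 3.36 × 8.85×10⁻¹² × 3.37×10⁻² / 5.16×10⁻⁴ = 1.94×10⁻⁹ F.
C₂ = κ₂ε₀A₂/d = 9.58 × 8.85×10⁻¹² × 1.46×10⁻² / 5.16×10⁻⁴ = 2.41×10⁻⁹ F.
C = C₁ + C₂ = 4.35×10⁻⁹ F.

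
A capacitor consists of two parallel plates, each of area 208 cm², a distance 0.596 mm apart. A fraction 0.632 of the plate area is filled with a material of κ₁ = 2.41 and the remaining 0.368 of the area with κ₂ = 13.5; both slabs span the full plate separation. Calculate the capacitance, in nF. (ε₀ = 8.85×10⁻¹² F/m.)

A = 208 cm² = 2.08×10⁻² m².
Side-by-side slabs ⇒ two capacitors in parallel, each spanning the full gap.
C₁ = κ₁ε₀A₁/d = 2.41 × 8.85×10⁻¹² × 1.31×10⁻² / 5.96×10⁻⁴ = 4.70×10⁻¹⁰ F.
C₂ = κ₂ε₀A₂/d = 13.5 × 8.85×10⁻¹² × 7.65×10⁻³ / 5.96×10⁻⁴ = 1.53×10⁻⁹ F.
C = C₁ + C₂ = 2.00×10⁻⁹ F.

C ≈ 2.00 nF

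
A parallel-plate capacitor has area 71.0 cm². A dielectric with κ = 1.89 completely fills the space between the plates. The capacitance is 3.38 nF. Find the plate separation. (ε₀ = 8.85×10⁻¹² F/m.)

A = 71.0 cm² = 7.10×10⁻³ m².
d = κε₀A/C = 1.89 × 8.85×10⁻¹² × 7.10×10⁻³ / 3.38×10⁻⁹ = 3.51×10⁻⁵ m.

d ≈ 35.1 μm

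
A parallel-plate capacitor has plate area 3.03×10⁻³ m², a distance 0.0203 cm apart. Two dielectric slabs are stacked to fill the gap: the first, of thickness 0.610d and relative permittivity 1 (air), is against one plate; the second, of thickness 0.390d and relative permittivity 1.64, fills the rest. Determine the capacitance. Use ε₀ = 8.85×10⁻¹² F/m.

C ≈ 156 pF

Stacked slabs ⇒ two capacitors in series, each with the full plate area.
C₁ = κ₁ε₀A/d₁ = 1.00 × 8.85×10⁻¹² × 3.03×10⁻³ / 1.24×10⁻⁴ = 2.17×10⁻¹⁰ F.
C₂ = κ₂ε₀A/d₂ = 1.64 × 8.85×10⁻¹² × 3.03×10⁻³ / 7.92×10⁻⁵ = 5.55×10⁻¹⁰ F.
C = (1/C₁ + 1/C₂)⁻¹ = 1.56×10⁻¹⁰ F.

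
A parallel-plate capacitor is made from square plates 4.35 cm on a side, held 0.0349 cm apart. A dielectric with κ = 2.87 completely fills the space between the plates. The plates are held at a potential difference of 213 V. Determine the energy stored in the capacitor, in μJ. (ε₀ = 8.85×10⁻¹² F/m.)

3.12 μJ

A = (4.35 cm)² = 1.89×10⁻³ m².
C = κε₀A/d = 2.87 × 8.85×10⁻¹² × 1.89×10⁻³ / 3.49×10⁻⁴ = 1.38×10⁻¹⁰ F.
U = ½CV² = ½ × 1.38×10⁻¹⁰ × (213)² = 3.12×10⁻⁶ J.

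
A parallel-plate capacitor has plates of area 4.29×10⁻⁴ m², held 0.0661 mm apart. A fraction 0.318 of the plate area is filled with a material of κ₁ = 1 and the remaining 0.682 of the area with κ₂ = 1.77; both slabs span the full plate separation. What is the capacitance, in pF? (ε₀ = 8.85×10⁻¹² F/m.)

Side-by-side slabs ⇒ two capacitors in parallel, each spanning the full gap.
C₁ = κ₁ε₀A₁/d = 1.00 × 8.85×10⁻¹² × 1.36×10⁻⁴ / 6.61×10⁻⁵ = 1.83×10⁻¹¹ F.
C₂ = κ₂ε₀A₂/d = 1.77 × 8.85×10⁻¹² × 2.93×10⁻⁴ / 6.61×10⁻⁵ = 6.93×10⁻¹¹ F.
C = C₁ + C₂ = 8.76×10⁻¹¹ F.

87.6 pF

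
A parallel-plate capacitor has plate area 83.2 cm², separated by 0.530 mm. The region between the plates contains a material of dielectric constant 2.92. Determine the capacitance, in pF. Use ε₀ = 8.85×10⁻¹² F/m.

C ≈ 406 pF

A = 83.2 cm² = 8.32×10⁻³ m².
C = κε₀A/d = 2.92 × 8.85×10⁻¹² × 8.32×10⁻³ / 5.30×10⁻⁴ = 4.06×10⁻¹⁰ F.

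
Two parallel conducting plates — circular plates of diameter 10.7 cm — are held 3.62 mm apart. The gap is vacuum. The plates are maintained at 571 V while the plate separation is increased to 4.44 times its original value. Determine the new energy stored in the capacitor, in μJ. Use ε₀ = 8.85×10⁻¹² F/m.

A = π(10.7/2 cm)² = 8.99×10⁻³ m².
Initially C₁ = ε₀A/d = 8.85×10⁻¹² × 8.99×10⁻³ / 3.62×10⁻³ = 2.20×10⁻¹¹ F.
U₁ = 3.58×10⁻⁶ J.
Battery connected ⇒ V is held fixed. C₂ = 0.225 C₁ and U = ½CV², so U₂/U₁ = C₂/C₁ = 0.225.
U₂ = 0.225 × 3.58×10⁻⁶ = 8.07×10⁻⁷ J.

U ≈ 0.807 μJ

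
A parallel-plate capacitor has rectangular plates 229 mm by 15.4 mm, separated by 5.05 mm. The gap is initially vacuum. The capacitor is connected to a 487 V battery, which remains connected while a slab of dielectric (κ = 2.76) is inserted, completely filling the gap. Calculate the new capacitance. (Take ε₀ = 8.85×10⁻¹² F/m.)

C ≈ 17.1 pF

A = 229 × 15.4 mm² = 3.53×10⁻³ m².
Initially C₁ = ε₀A/d = 8.85×10⁻¹² × 3.53×10⁻³ / 5.05×10⁻³ = 6.18×10⁻¹² F.
C = κε₀A/d scales with κ, so C₂/C₁ = κ = 2.76.
C₂ = 2.76 × 6.18×10⁻¹² = 1.71×10⁻¹¹ F.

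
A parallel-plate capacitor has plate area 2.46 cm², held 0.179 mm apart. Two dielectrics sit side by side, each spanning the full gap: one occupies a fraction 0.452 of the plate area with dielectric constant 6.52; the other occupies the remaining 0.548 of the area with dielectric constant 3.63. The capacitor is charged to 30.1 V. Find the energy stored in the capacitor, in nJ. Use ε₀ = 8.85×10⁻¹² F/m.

A = 2.46 cm² = 2.46×10⁻⁴ m².
Side-by-side slabs ⇒ two capacitors in parallel, each spanning the full gap.
C₁ = κ₁ε₀A₁/d = 6.52 × 8.85×10⁻¹² × 1.11×10⁻⁴ / 1.79×10⁻⁴ = 3.58×10⁻¹¹ F.
C₂ = κ₂ε₀A₂/d = 3.63 × 8.85×10⁻¹² × 1.35×10⁻⁴ / 1.79×10⁻⁴ = 2.42×10⁻¹¹ F.
C = C₁ + C₂ = 6.00×10⁻¹¹ F.
U = ½CV² = ½ × 6.00×10⁻¹¹ × (30.1)² = 2.72×10⁻⁸ J.

U ≈ 27.2 nJ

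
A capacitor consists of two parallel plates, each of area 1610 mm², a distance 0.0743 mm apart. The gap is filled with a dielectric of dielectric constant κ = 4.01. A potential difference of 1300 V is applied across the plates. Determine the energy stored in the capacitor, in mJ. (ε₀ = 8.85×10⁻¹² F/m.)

A = 1610 mm² = 1.61×10⁻³ m².
C = κε₀A/d = 4.01 × 8.85×10⁻¹² × 1.61×10⁻³ / 7.43×10⁻⁵ = 7.69×10⁻¹⁰ F.
U = ½CV² = ½ × 7.69×10⁻¹⁰ × (1300)² = 6.50×10⁻⁴ J.

0.650 mJ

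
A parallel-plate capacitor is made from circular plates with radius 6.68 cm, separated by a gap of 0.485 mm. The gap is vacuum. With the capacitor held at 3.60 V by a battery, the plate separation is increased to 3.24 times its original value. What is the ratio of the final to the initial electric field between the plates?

E₂/E₁ ≈ 0.309

Battery connected ⇒ V is held fixed.
E = V/d, so E₂/E₁ = d₁/d₂ = 0.309.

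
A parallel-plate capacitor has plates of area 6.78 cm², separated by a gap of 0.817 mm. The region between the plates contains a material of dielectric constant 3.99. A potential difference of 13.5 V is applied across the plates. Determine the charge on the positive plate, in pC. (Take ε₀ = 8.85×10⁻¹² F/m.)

Q ≈ 396 pC

A = 6.78 cm² = 6.78×10⁻⁴ m².
C = κε₀A/d = 3.99 × 8.85×10⁻¹² × 6.78×10⁻⁴ / 8.17×10⁻⁴ = 2.93×10⁻¹¹ F.
Q = CV = 2.93×10⁻¹¹ × 13.5 = 3.96×10⁻¹⁰ C.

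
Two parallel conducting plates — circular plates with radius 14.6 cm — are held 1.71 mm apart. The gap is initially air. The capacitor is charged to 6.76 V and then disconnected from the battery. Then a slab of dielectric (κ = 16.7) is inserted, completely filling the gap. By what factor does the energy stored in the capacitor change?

0.0599

Isolated ⇒ Q is held fixed.
C₂ = 16.7 C₁ and U = Q²/(2C), so U₂/U₁ = C₁/C₂ = 0.0599.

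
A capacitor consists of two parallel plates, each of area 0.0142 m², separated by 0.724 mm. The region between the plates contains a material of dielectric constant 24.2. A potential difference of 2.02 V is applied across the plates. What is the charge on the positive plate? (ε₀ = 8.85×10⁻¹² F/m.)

Q ≈ 8.49 nC

C = κε₀A/d = 24.2 × 8.85×10⁻¹² × 1.42×10⁻² / 7.24×10⁻⁴ = 4.20×10⁻⁹ F.
Q = CV = 4.20×10⁻⁹ × 2.02 = 8.49×10⁻⁹ C.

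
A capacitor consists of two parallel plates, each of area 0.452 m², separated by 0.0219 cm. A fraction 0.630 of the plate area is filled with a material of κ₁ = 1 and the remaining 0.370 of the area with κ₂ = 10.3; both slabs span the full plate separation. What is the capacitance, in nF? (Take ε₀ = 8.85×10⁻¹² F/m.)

C ≈ 81.1 nF

Side-by-side slabs ⇒ two capacitors in parallel, each spanning the full gap.
C₁ = κ₁ε₀A₁/d = 1.00 × 8.85×10⁻¹² × 0.285 / 2.19×10⁻⁴ = 1.15×10⁻⁸ F.
C₂ = κ₂ε₀A₂/d = 10.3 × 8.85×10⁻¹² × 0.167 / 2.19×10⁻⁴ = 6.96×10⁻⁸ F.
C = C₁ + C₂ = 8.11×10⁻⁸ F.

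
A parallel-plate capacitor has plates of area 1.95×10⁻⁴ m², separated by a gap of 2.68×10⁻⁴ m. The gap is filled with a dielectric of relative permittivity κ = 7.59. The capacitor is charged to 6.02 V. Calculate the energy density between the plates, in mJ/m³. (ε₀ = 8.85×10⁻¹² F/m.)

E = V/d = 6.02 / 2.68×10⁻⁴ = 2.25×10⁴ V/m.
u = ½κε₀E² = ½ × 7.59 × 8.85×10⁻¹² × (2.25×10⁴)² = 1.69×10⁻² J/m³.

u ≈ 16.9 mJ/m³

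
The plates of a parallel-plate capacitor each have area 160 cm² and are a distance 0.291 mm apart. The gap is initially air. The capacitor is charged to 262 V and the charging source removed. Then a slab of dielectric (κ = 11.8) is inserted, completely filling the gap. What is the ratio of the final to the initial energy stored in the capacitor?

U₂/U₁ ≈ 0.0847

Isolated ⇒ Q is held fixed.
C₂ = 11.8 C₁ and U = Q²/(2C), so U₂/U₁ = C₁/C₂ = 0.0847.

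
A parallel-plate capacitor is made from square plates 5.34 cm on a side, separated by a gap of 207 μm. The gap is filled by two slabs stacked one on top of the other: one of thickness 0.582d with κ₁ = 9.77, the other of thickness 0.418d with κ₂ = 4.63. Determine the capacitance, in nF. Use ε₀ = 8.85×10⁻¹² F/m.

C ≈ 0.814 nF

A = (5.34 cm)² = 2.85×10⁻³ m².
Stacked slabs ⇒ two capacitors in series, each with the full plate area.
C₁ = κ₁ε₀A/d₁ = 9.77 × 8.85×10⁻¹² × 2.85×10⁻³ / 1.20×10⁻⁴ = 2.05×10⁻⁹ F.
C₂ = κ₂ε₀A/d₂ = 4.63 × 8.85×10⁻¹² × 2.85×10⁻³ / 8.65×10⁻⁵ = 1.35×10⁻⁹ F.
C = (1/C₁ + 1/C₂)⁻¹ = 8.14×10⁻¹⁰ F.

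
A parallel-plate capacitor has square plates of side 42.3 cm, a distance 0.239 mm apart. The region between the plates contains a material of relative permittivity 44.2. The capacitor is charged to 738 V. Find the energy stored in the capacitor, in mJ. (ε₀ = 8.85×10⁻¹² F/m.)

U ≈ 79.8 mJ

A = (42.3 cm)² = 0.179 m².
C = κε₀A/d = 44.2 × 8.85×10⁻¹² × 0.179 / 2.39×10⁻⁴ = 2.93×10⁻⁷ F.
U = ½CV² = ½ × 2.93×10⁻⁷ × (738)² = 7.98×10⁻² J.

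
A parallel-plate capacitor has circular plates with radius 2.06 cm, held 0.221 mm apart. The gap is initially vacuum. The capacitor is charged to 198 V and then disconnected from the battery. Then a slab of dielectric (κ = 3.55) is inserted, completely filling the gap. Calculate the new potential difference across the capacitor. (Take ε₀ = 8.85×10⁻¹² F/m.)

A = π(2.06 cm)² = 1.33×10⁻³ m².
Initially C₁ = ε₀A/d = 8.85×10⁻¹² × 1.33×10⁻³ / 2.21×10⁻⁴ = 5.34×10⁻¹¹ F.
V₁ = 1.98×10² V.
Isolated ⇒ Q is held fixed. C₂ = 3.55 C₁ and V = Q/C, so V₂/V₁ = C₁/C₂ = 0.282.
V₂ = 0.282 × 1.98×10² = 55.8 V.

V ≈ 55.8 V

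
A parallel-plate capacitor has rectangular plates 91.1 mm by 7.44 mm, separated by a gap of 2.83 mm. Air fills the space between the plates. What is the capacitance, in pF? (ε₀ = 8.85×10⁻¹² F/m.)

2.12 pF

A = 91.1 × 7.44 mm² = 6.78×10⁻⁴ m².
C = ε₀A/d = 8.85×10⁻¹² × 6.78×10⁻⁴ / 2.83×10⁻³ = 2.12×10⁻¹² F.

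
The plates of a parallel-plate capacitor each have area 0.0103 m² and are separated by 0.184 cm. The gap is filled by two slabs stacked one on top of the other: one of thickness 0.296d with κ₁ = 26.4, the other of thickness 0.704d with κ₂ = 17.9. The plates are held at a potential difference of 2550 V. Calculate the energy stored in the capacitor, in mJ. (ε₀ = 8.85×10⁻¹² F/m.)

3.19 mJ

Stacked slabs ⇒ two capacitors in series, each with the full plate area.
C₁ = κ₁ε₀A/d₁ = 26.4 × 8.85×10⁻¹² × 1.03×10⁻² / 5.45×10⁻⁴ = 4.42×10⁻⁹ F.
C₂ = κ₂ε₀A/d₂ = 17.9 × 8.85×10⁻¹² × 1.03×10⁻² / 1.30×10⁻³ = 1.26×10⁻⁹ F.
C = (1/C₁ + 1/C₂)⁻¹ = 9.80×10⁻¹⁰ F.
U = ½CV² = ½ × 9.80×10⁻¹⁰ × (2550)² = 3.19×10⁻³ J.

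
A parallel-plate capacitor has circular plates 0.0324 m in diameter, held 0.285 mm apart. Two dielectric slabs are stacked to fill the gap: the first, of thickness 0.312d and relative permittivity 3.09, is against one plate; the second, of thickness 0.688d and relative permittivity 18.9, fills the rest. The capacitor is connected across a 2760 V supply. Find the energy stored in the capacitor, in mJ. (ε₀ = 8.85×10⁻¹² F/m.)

U ≈ 0.710 mJ

A = π(0.0324/2 m)² = 8.24×10⁻⁴ m².
Stacked slabs ⇒ two capacitors in series, each with the full plate area.
C₁ = κ₁ε₀A/d₁ = 3.09 × 8.85×10⁻¹² × 8.24×10⁻⁴ / 8.89×10⁻⁵ = 2.54×10⁻¹⁰ F.
C₂ = κ₂ε₀A/d₂ = 18.9 × 8.85×10⁻¹² × 8.24×10⁻⁴ / 1.96×10⁻⁴ = 7.03×10⁻¹⁰ F.
C = (1/C₁ + 1/C₂)⁻¹ = 1.86×10⁻¹⁰ F.
U = ½CV² = ½ × 1.86×10⁻¹⁰ × (2760)² = 7.10×10⁻⁴ J.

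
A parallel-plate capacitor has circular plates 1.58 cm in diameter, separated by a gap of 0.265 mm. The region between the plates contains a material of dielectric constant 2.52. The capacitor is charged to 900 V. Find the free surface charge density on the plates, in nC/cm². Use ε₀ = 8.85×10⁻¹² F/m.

A = π(1.58/2 cm)² = 1.96×10⁻⁴ m².
C = κε₀A/d = 2.52 × 8.85×10⁻¹² × 1.96×10⁻⁴ / 2.65×10⁻⁴ = 1.65×10⁻¹¹ F.
σ = Q/A = CV/A = 1.65×10⁻¹¹ × 900 / 1.96×10⁻⁴ = 7.57×10⁻⁵ C/m².

σ ≈ 7.57 nC/cm²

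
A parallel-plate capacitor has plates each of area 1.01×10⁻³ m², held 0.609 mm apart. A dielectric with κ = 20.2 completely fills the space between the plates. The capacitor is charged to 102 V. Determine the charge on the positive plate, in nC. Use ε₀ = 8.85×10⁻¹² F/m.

C = κε₀A/d = 20.2 × 8.85×10⁻¹² × 1.01×10⁻³ / 6.09×10⁻⁴ = 2.96×10⁻¹⁰ F.
Q = CV = 2.96×10⁻¹⁰ × 102 = 3.02×10⁻⁸ C.

Q ≈ 30.2 nC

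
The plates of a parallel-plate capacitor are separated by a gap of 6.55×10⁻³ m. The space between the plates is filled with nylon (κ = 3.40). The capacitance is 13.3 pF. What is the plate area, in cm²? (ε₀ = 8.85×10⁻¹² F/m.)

A = Cd/(κε₀) = 1.33×10⁻¹¹ × 6.55×10⁻³ / (3.40 × 8.85×10⁻¹²) = 2.90×10⁻³ m².

29.0 cm²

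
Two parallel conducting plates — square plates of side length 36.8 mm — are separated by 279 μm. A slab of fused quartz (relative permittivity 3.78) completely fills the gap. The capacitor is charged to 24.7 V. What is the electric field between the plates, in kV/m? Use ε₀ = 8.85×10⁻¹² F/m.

E ≈ 88.5 kV/m

E = V/d = 24.7 / 2.79×10⁻⁴ = 8.85×10⁴ V/m.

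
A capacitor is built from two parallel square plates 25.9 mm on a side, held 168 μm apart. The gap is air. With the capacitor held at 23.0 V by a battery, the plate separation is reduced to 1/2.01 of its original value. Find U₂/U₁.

2.01

Battery connected ⇒ V is held fixed.
C₂ = 2.01 C₁ and U = ½CV², so U₂/U₁ = C₂/C₁ = 2.01.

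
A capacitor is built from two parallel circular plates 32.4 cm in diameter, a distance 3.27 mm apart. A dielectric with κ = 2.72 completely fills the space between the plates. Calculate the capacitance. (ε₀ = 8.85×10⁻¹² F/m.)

A = π(32.4/2 cm)² = 8.24×10⁻² m².
C = κε₀A/d = 2.72 × 8.85×10⁻¹² × 8.24×10⁻² / 3.27×10⁻³ = 6.07×10⁻¹⁰ F.

C ≈ 0.607 nF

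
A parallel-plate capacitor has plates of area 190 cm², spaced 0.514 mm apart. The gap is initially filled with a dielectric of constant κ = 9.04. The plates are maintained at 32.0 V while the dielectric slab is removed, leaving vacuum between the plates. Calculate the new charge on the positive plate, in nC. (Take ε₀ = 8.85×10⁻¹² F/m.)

Q ≈ 10.5 nC

A = 190 cm² = 1.90×10⁻² m².
Initially C₁ = κε₀A/d = 9.04 × 8.85×10⁻¹² × 1.90×10⁻² / 5.14×10⁻⁴ = 2.96×10⁻⁹ F.
Q₁ = 9.46×10⁻⁸ C.
Battery connected ⇒ V is held fixed. C₂ = 0.111 C₁ and Q = CV, so Q₂/Q₁ = C₂/C₁ = 0.111.
Q₂ = 0.111 × 9.46×10⁻⁸ = 1.05×10⁻⁸ C.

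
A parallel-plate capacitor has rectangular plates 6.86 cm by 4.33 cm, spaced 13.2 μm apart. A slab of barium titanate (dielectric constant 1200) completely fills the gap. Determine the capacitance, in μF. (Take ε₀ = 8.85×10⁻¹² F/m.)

A = 6.86 × 4.33 cm² = 2.97×10⁻³ m².
C = κε₀A/d = 1200 × 8.85×10⁻¹² × 2.97×10⁻³ / 1.32×10⁻⁵ = 2.39×10⁻⁶ F.

C ≈ 2.39 μF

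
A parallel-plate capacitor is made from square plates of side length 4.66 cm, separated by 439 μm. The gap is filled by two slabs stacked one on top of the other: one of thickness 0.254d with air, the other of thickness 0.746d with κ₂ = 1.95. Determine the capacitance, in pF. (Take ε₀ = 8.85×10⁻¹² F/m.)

A = (4.66 cm)² = 2.17×10⁻³ m².
Stacked slabs ⇒ two capacitors in series, each with the full plate area.
C₁ = κ₁ε₀A/d₁ = 1.00 × 8.85×10⁻¹² × 2.17×10⁻³ / 1.12×10⁻⁴ = 1.72×10⁻¹⁰ F.
C₂ = κ₂ε₀A/d₂ = 1.95 × 8.85×10⁻¹² × 2.17×10⁻³ / 3.27×10⁻⁴ = 1.14×10⁻¹⁰ F.
C = (1/C₁ + 1/C₂)⁻¹ = 6.88×10⁻¹¹ F.

68.8 pF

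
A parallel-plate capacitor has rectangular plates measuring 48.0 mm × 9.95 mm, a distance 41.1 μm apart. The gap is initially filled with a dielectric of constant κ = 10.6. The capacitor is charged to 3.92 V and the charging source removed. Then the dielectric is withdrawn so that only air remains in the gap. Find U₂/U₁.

10.6

Isolated ⇒ Q is held fixed.
C₂ = 0.0943 C₁ and U = Q²/(2C), so U₂/U₁ = C₁/C₂ = 10.6.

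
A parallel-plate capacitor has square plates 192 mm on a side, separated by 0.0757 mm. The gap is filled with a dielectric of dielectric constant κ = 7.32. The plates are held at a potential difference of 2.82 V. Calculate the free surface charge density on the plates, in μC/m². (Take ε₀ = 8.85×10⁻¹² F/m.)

2.41 μC/m²

A = (192 mm)² = 3.69×10⁻² m².
C = κε₀A/d = 7.32 × 8.85×10⁻¹² × 3.69×10⁻² / 7.57×10⁻⁵ = 3.15×10⁻⁸ F.
σ = Q/A = CV/A = 3.15×10⁻⁸ × 2.82 / 3.69×10⁻² = 2.41×10⁻⁶ C/m².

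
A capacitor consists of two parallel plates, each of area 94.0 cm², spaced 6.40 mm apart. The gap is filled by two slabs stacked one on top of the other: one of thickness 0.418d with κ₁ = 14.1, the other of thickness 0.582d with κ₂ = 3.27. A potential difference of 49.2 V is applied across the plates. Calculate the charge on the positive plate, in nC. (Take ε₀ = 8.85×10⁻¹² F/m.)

3.08 nC

A = 94.0 cm² = 9.40×10⁻³ m².
Stacked slabs ⇒ two capacitors in series, each with the full plate area.
C₁ = κ₁ε₀A/d₁ = 14.1 × 8.85×10⁻¹² × 9.40×10⁻³ / 2.68×10⁻³ = 4.38×10⁻¹⁰ F.
C₂ = κ₂ε₀A/d₂ = 3.27 × 8.85×10⁻¹² × 9.40×10⁻³ / 3.72×10⁻³ = 7.30×10⁻¹¹ F.
C = (1/C₁ + 1/C₂)⁻¹ = 6.26×10⁻¹¹ F.
Q = CV = 6.26×10⁻¹¹ × 49.2 = 3.08×10⁻⁹ C.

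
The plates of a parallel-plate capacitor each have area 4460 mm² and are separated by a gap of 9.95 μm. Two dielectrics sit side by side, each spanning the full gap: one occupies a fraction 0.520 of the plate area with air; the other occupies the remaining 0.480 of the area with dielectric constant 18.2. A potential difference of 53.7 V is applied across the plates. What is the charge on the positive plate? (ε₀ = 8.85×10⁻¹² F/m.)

A = 4460 mm² = 4.46×10⁻³ m².
Side-by-side slabs ⇒ two capacitors in parallel, each spanning the full gap.
C₁ = κ₁ε₀A₁/d = 1.00 × 8.85×10⁻¹² × 2.32×10⁻³ / 9.95×10⁻⁶ = 2.06×10⁻⁹ F.
C₂ = κ₂ε₀A₂/d = 18.2 × 8.85×10⁻¹² × 2.14×10⁻³ / 9.95×10⁻⁶ = 3.47×10⁻⁸ F.
C = C₁ + C₂ = 3.67×10⁻⁸ F.
Q = CV = 3.67×10⁻⁸ × 53.7 = 1.97×10⁻⁶ C.

1.97 μC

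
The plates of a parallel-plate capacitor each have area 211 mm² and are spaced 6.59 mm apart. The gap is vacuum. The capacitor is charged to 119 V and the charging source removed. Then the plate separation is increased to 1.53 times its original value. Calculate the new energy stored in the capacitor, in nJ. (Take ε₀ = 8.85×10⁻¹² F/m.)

3.07 nJ

A = 211 mm² = 2.11×10⁻⁴ m².
Initially C₁ = ε₀A/d = 8.85×10⁻¹² × 2.11×10⁻⁴ / 6.59×10⁻³ = 2.83×10⁻¹³ F.
U₁ = 2.01×10⁻⁹ J.
Isolated ⇒ Q is held fixed. C₂ = 0.654 C₁ and U = Q²/(2C), so U₂/U₁ = C₁/C₂ = 1.53.
U₂ = 1.53 × 2.01×10⁻⁹ = 3.07×10⁻⁹ J.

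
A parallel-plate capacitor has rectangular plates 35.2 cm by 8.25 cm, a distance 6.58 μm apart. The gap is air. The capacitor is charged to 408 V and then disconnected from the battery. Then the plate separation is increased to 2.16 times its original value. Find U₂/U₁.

Isolated ⇒ Q is held fixed.
C₂ = 0.463 C₁ and U = Q²/(2C), so U₂/U₁ = C₁/C₂ = 2.16.

2.16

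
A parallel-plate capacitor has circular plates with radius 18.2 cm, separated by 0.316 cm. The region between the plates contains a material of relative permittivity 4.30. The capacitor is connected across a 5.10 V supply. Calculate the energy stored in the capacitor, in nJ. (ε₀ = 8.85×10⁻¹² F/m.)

A = π(18.2 cm)² = 0.104 m².
C = κε₀A/d = 4.30 × 8.85×10⁻¹² × 0.104 / 3.16×10⁻³ = 1.25×10⁻⁹ F.
U = ½CV² = ½ × 1.25×10⁻⁹ × (5.10)² = 1.63×10⁻⁸ J.

U ≈ 16.3 nJ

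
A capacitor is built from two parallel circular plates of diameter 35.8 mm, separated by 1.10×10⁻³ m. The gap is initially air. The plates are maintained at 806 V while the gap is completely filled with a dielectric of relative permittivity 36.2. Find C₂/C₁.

C = κε₀A/d scales with κ, so C₂/C₁ = κ = 36.2.

C₂/C₁ ≈ 36.2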